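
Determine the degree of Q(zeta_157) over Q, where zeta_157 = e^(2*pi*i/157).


The degree equals Euler's totient phi(157).
157 = 157
phi(157) = 156

156


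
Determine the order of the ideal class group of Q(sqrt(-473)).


K = Q(sqrt(-473)). d mod 4 = 3, so D = disc(K) = 4d = -1892
h(K) equals the number of primitive reduced positive-definite forms (a, b, c) = a*x^2 + b*x*y + c*y^2 with b^2 - 4ac = D,
where reduced means |b| <= a <= c, with b >= 0 whenever |b| = a or a = c, and primitive means gcd(a, b, c) = 1.
Reduced forces 3a^2 <= |D| = 1892, so 1 <= a <= 25; b must have the parity of D, and c = (b^2 - D)/(4a) must be an integer >= a.
Enumerate a = 1..25, b in [-a, a]:
  a=1: (1, 0, 473)  [1]
  a=2: (2, 2, 237)  [1]
  a=3: (3, -2, 158), (3, 2, 158)  [2]
  a=4..5: none
  a=6: (6, -2, 79), (6, 2, 79)  [2]
  a=7..8: none
  a=9: (9, -4, 53), (9, 4, 53)  [2]
  a=10: none
  a=11: (11, 0, 43)  [1]
  a=12..17: none
  a=18: (18, -14, 29), (18, 14, 29)  [2]
  a=19..21: none
  a=22: (22, 22, 27)  [1]
  a=23..25: none
Total reduced forms: 1 + 1 + 2 + 2 + 2 + 1 + 2 + 1 = 12
h = 12

12


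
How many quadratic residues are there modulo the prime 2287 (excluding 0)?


For prime p, the number of non-zero quadratic residues is (p-1)/2.
= (2287-1)/2
= 1143

1143


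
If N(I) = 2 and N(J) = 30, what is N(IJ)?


N(IJ) = N(I) * N(J)
= 2 * 30
= 60

60


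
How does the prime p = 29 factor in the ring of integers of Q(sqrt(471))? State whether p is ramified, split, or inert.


K = Q(sqrt(471)). Since d mod 4 = 3, disc(K) = 1884.
Check p | disc: 1884 mod 29 = 28.
p does not divide disc. Compute Legendre symbol (d/p):
7^((29-1)/2) mod 29 = 1
(d/p) = 1, so p splits: (p) = P*P' with e=1, f=1, g=2.
Therefore p is split.

split


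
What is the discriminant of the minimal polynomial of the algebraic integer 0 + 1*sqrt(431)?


The element 0 + 1*sqrt(431) has minimal polynomial:
x^2 + 0*x - 431
Discriminant = (0)^2 - 4*(-431)
= 0 + 1724
= 1724

1724


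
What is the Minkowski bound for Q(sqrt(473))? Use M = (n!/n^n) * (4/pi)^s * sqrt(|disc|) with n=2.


d = 473, d mod 4 = 1, so disc(K) = d = 473; |disc(K)| = 473
Real quadratic field, so n = 2, s = r2 = 0, r1 = 2
M = (n!/n^n) * (4/pi)^s * sqrt(|disc(K)|) = (2!/2^2) * (4/pi)^0 * sqrt(473)
= 0.5 * 1.000000 * 21.748563
= 10.8743

10.8743


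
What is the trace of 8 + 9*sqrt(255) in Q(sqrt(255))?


Tr(a + b*sqrt(d)) = (a + b*sqrt(d)) + (a - b*sqrt(d)) = 2a
= 2 * (8)
= 16

16


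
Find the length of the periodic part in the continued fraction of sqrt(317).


Run the CF algorithm for sqrt(317).
a_0 = floor(sqrt(317)) = 17; set m_0=0, q_0=1.
Recurrence: m' = q*a - m,  q' = (d - m'^2)/q,  a' = floor((a_0 + m')/q').
  step 1: m=17, q=28, a=1
  step 2: m=11, q=7, a=4
  step 3: m=17, q=4, a=8
  step 4: m=15, q=23, a=1
  step 5: m=8, q=11, a=2
  step 6: m=14, q=11, a=2
  step 7: m=8, q=23, a=1
  step 8: m=15, q=4, a=8
  step 9: m=17, q=7, a=4
  step 10: m=11, q=28, a=1
  step 11: m=17, q=1, a=34
a_11 = 2*a_0 = 34, so the period closes here.
sqrt(317) = [17; 1, 4, 8, 1, 2, 2, 1, 8, 4, 1, 34]
Period length = 11

11


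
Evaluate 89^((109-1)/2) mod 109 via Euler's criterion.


p = 109 is prime and the exponent is (p-1)/2 = 54, so by Euler's criterion 89^54 = (89/109) = +1 or -1 mod 109.
Compute by square-and-multiply:
  54 = 32 + 16 + 4 + 2 (binary 110110)
  Repeated squaring mod 109: 89^1 = 89, 89^2 = 73, 89^4 = 97, 89^8 = 35, 89^16 = 26, 89^32 = 22
  89^54 = 89^32 * 89^16 * 89^4 * 89^2 = 22 * 26 * 97 * 73 mod 109
    22 * 26 = 572 = 27 mod 109
    27 * 97 = 2619 = 3 mod 109
    3 * 73 = 219 = 1 mod 109
  89^54 = 1 mod 109
Result 1: 89 is a quadratic residue mod 109.
89^54 mod 109 = 1

1


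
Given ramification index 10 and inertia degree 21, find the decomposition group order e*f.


|D_P| = e * f
= 10 * 21
= 210

210


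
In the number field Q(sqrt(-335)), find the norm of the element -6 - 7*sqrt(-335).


N(a + b*sqrt(d)) = a^2 - d*b^2
= (-6)^2 - (-335)*(-7)^2
= 36 + 16415
= 16451

16451


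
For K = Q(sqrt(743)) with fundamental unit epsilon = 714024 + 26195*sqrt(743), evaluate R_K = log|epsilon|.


epsilon = 714024 + 26195*sqrt(743)
= 1.4280e+06
R = ln(1.4280e+06)
= 14.1718

14.1718


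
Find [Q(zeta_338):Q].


The degree equals Euler's totient phi(338).
338 = 2 * 13^2
phi(338) = 156

156


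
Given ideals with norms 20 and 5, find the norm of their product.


N(IJ) = N(I) * N(J)
= 20 * 5
= 100

100


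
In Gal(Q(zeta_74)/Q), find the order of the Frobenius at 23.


The Frobenius at p in Gal(Q(zeta_n)/Q) = (Z/nZ)* is the class of p, so its order is ord_74(23), the smallest k >= 1 with 23^k = 1 mod 74.
n = 74 = 2 * 37, phi(74) = 36; the order divides phi(n).
Divisors of 36: 1, 2, 3, 4, 6, 9, 12, 18, 36
Repeated squaring mod 74: 23^1 = 23, 23^2 = 11, 23^4 = 47, 23^8 = 63, 23^16 = 47, 23^32 = 63
Test divisors in increasing order:
  k=1: 23^1 = 23 mod 74
  k=2: 23^2 = 11 mod 74
  k=3: 23^3 = 11 * 23 = 31 mod 74
  k=4: 23^4 = 47 mod 74
  k=6: 23^6 = 47 * 11 = 73 mod 74
  k=9: 23^9 = 63 * 23 = 43 mod 74
  k=12: 23^12 = 63 * 47 = 1 mod 74  <- first divisor giving 1
Order = 12

12


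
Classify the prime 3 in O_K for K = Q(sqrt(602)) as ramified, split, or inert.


K = Q(sqrt(602)). Since d mod 4 = 2, disc(K) = 2408.
Check p | disc: 2408 mod 3 = 2.
p does not divide disc. Compute Legendre symbol (d/p):
2^((3-1)/2) mod 3 = -1
(d/p) = -1, so p is inert: (p) stays prime with e=1, f=2, g=1.
Therefore p is inert.

inert


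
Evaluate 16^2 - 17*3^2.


x^2 - d*y^2
= 16^2 - 17*3^2
= 256 - 153
= 103

103


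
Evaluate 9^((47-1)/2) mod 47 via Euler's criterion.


p = 47 is prime and the exponent is (p-1)/2 = 23, so by Euler's criterion 9^23 = (9/47) = +1 or -1 mod 47.
Compute by square-and-multiply:
  23 = 16 + 4 + 2 + 1 (binary 10111)
  Repeated squaring mod 47: 9^1 = 9, 9^2 = 34, 9^4 = 28, 9^8 = 32, 9^16 = 37
  9^23 = 9^16 * 9^4 * 9^2 * 9^1 = 37 * 28 * 34 * 9 mod 47
    37 * 28 = 1036 = 2 mod 47
    2 * 34 = 68 = 21 mod 47
    21 * 9 = 189 = 1 mod 47
  9^23 = 1 mod 47
Result 1: 9 is a quadratic residue mod 47.
9^23 mod 47 = 1

1


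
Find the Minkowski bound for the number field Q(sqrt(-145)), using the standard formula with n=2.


d = -145, d mod 4 = 3, so disc(K) = 4d = -580; |disc(K)| = 580
Imaginary quadratic field, so n = 2, s = r2 = 1, r1 = 0
M = (n!/n^n) * (4/pi)^s * sqrt(|disc(K)|) = (2!/2^2) * (4/pi)^1 * sqrt(580)
= 0.5 * 1.273240 * 24.083189
= 15.3318

15.3318


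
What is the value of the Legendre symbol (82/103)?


p = 103 is prime, so compute (82/103) with the reciprocity algorithm (Jacobi-symbol steps: pull out 2s via (2/n), flip via reciprocity, reduce):
  pull out 2: (2/103) = +1  (since 103 mod 8 = 7)
  reciprocity: (41/103) -> +(103/41)
  reduce: (21/41)
  reciprocity: (21/41) -> +(41/21)
  reduce: (20/21)
  pull out 2: (2/21) = -1  (since 21 mod 8 = 5)
  pull out 2: (2/21) = -1  (since 21 mod 8 = 5)
  reciprocity: (5/21) -> +(21/5)
  reduce: (1/5)
  (1/5) = 1
Product of signs = 1
(82/103) = 1

1


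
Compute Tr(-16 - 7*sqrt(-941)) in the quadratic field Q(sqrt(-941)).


Tr(a + b*sqrt(d)) = (a + b*sqrt(d)) + (a - b*sqrt(d)) = 2a
= 2 * (-16)
= -32

-32


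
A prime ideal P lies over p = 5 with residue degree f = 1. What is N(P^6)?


N(P^a) = p^(a*f)
= 5^(6*1)
= 5^6
= 15625

15625


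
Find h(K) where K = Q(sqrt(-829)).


K = Q(sqrt(-829)). d mod 4 = 3, so D = disc(K) = 4d = -3316
h(K) equals the number of primitive reduced positive-definite forms (a, b, c) = a*x^2 + b*x*y + c*y^2 with b^2 - 4ac = D,
where reduced means |b| <= a <= c, with b >= 0 whenever |b| = a or a = c, and primitive means gcd(a, b, c) = 1.
Reduced forces 3a^2 <= |D| = 3316, so 1 <= a <= 33; b must have the parity of D, and c = (b^2 - D)/(4a) must be an integer >= a.
Enumerate a = 1..33, b in [-a, a]:
  a=1: (1, 0, 829)  [1]
  a=2: (2, 2, 415)  [1]
  a=3..4: none
  a=5: (5, -2, 166), (5, 2, 166)  [2]
  a=6: none
  a=7: (7, -4, 119), (7, 4, 119)  [2]
  a=8..9: none
  a=10: (10, -2, 83), (10, 2, 83)  [2]
  a=11..12: none
  a=13: (13, -8, 65), (13, 8, 65)  [2]
  a=14: (14, -10, 61), (14, 10, 61)  [2]
  a=15..16: none
  a=17: (17, -4, 49), (17, 4, 49)  [2]
  a=18: none
  a=19: (19, -16, 47), (19, 16, 47)  [2]
  a=20..24: none
  a=25: (25, -22, 38), (25, 22, 38)  [2]
  a=26: (26, -18, 35), (26, 18, 35)  [2]
  a=27..30: none
  a=31: (31, -30, 34), (31, 30, 34)  [2]
  a=32..33: none
Total reduced forms: 1 + 1 + 2 + 2 + 2 + 2 + 2 + 2 + 2 + 2 + 2 + 2 = 22
h = 22

22


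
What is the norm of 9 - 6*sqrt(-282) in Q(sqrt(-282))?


N(a + b*sqrt(d)) = a^2 - d*b^2
= (9)^2 - (-282)*(-6)^2
= 81 + 10152
= 10233

10233


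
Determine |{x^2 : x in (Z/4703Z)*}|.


For prime p, the number of non-zero quadratic residues is (p-1)/2.
= (4703-1)/2
= 2351

2351


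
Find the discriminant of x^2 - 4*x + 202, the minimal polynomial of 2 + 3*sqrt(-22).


The element 2 + 3*sqrt(-22) has minimal polynomial:
x^2 - 4*x + 202
Discriminant = (-4)^2 - 4*(202)
= 16 - 808
= -792

-792


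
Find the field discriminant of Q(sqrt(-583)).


For K = Q(sqrt(d)) with d squarefree: disc(K) = d if d = 1 mod 4, and disc(K) = 4d if d = 2 or 3 mod 4.
Here d = -583, and d mod 4 = 1.
d = 1 mod 4 (O_K = Z[(1+sqrt(d))/2]), so disc(K) = d = -583

-583


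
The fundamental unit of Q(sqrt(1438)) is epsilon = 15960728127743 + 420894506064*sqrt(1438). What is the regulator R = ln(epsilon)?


epsilon = 15960728127743 + 420894506064*sqrt(1438)
= 3.1921e+13
R = ln(3.1921e+13)
= 31.0943

31.0943


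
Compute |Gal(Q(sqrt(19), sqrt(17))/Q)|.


The 2 square roots of distinct primes are multiplicatively independent over Q,
so [K:Q] = 2^2 and Gal(K/Q) is isomorphic to (Z/2Z)^2.
|Gal| = 2^2 = 4

4


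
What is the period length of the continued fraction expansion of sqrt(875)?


Run the CF algorithm for sqrt(875).
a_0 = floor(sqrt(875)) = 29; set m_0=0, q_0=1.
Recurrence: m' = q*a - m,  q' = (d - m'^2)/q,  a' = floor((a_0 + m')/q').
  step 1: m=29, q=34, a=1
  step 2: m=5, q=25, a=1
  step 3: m=20, q=19, a=2
  step 4: m=18, q=29, a=1
  step 5: m=11, q=26, a=1
  step 6: m=15, q=25, a=1
  step 7: m=10, q=31, a=1
  step 8: m=21, q=14, a=3
  step 9: m=21, q=31, a=1
  step 10: m=10, q=25, a=1
  step 11: m=15, q=26, a=1
  step 12: m=11, q=29, a=1
  step 13: m=18, q=19, a=2
  step 14: m=20, q=25, a=1
  step 15: m=5, q=34, a=1
  step 16: m=29, q=1, a=58
a_16 = 2*a_0 = 58, so the period closes here.
sqrt(875) = [29; 1, 1, 2, 1, 1, 1, 1, 3, 1, 1, 1, 1, 2, 1, 1, 58]
Period length = 16

16


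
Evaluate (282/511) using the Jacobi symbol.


Compute (282/511) via quadratic reciprocity:
  pull out 2: (2/511) = +1  (since 511 mod 8 = 7)
  reciprocity: (141/511) -> +(511/141)
  reduce: (88/141)
  pull out 2: (2/141) = -1  (since 141 mod 8 = 5)
  pull out 2: (2/141) = -1  (since 141 mod 8 = 5)
  pull out 2: (2/141) = -1  (since 141 mod 8 = 5)
  reciprocity: (11/141) -> +(141/11)
  reduce: (9/11)
  reciprocity: (9/11) -> +(11/9)
  reduce: (2/9)
  pull out 2: (2/9) = +1  (since 9 mod 8 = 1)
  (1/9) = 1
Product of signs = -1

-1


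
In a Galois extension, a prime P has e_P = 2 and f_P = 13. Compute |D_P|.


|D_P| = e * f
= 2 * 13
= 26

26


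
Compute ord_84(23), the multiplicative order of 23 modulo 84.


We want ord_84(23), the smallest k >= 1 with 23^k = 1 mod 84.
n = 84 = 2^2 * 3 * 7, phi(84) = 24; the order divides phi(n).
Divisors of 24: 1, 2, 3, 4, 6, 8, 12, 24
Repeated squaring mod 84: 23^1 = 23, 23^2 = 25, 23^4 = 37, 23^8 = 25, 23^16 = 37
Test divisors in increasing order:
  k=1: 23^1 = 23 mod 84
  k=2: 23^2 = 25 mod 84
  k=3: 23^3 = 25 * 23 = 71 mod 84
  k=4: 23^4 = 37 mod 84
  k=6: 23^6 = 37 * 25 = 1 mod 84  <- first divisor giving 1
Order = 6

6


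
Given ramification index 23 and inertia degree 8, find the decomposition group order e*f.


|D_P| = e * f
= 23 * 8
= 184

184


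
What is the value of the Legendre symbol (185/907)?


p = 907 is prime, so compute (185/907) with the reciprocity algorithm (Jacobi-symbol steps: pull out 2s via (2/n), flip via reciprocity, reduce):
  reciprocity: (185/907) -> +(907/185)
  reduce: (167/185)
  reciprocity: (167/185) -> +(185/167)
  reduce: (18/167)
  pull out 2: (2/167) = +1  (since 167 mod 8 = 7)
  reciprocity: (9/167) -> +(167/9)
  reduce: (5/9)
  reciprocity: (5/9) -> +(9/5)
  reduce: (4/5)
  pull out 2: (2/5) = -1  (since 5 mod 8 = 5)
  pull out 2: (2/5) = -1  (since 5 mod 8 = 5)
  (1/5) = 1
Product of signs = 1
(185/907) = 1

1


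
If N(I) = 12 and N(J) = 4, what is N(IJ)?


N(IJ) = N(I) * N(J)
= 12 * 4
= 48

48


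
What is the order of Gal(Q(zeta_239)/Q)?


|Gal(Q(zeta_239)/Q)| = phi(239)
= 238

238


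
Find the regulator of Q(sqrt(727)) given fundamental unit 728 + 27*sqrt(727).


epsilon = 728 + 27*sqrt(727)
= 1455.9993
R = ln(1455.9993)
= 7.2834

7.2834


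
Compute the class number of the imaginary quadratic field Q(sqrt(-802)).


K = Q(sqrt(-802)). d mod 4 = 2, so D = disc(K) = 4d = -3208
h(K) equals the number of primitive reduced positive-definite forms (a, b, c) = a*x^2 + b*x*y + c*y^2 with b^2 - 4ac = D,
where reduced means |b| <= a <= c, with b >= 0 whenever |b| = a or a = c, and primitive means gcd(a, b, c) = 1.
Reduced forces 3a^2 <= |D| = 3208, so 1 <= a <= 32; b must have the parity of D, and c = (b^2 - D)/(4a) must be an integer >= a.
Enumerate a = 1..32, b in [-a, a]:
  a=1: (1, 0, 802)  [1]
  a=2: (2, 0, 401)  [1]
  a=3..10: none
  a=11: (11, -2, 73), (11, 2, 73)  [2]
  a=12: none
  a=13: (13, -4, 62), (13, 4, 62)  [2]
  a=14..21: none
  a=22: (22, -20, 41), (22, 20, 41)  [2]
  a=23: (23, -14, 37), (23, 14, 37)  [2]
  a=24..25: none
  a=26: (26, -4, 31), (26, 4, 31)  [2]
  a=27..32: none
Total reduced forms: 1 + 1 + 2 + 2 + 2 + 2 + 2 = 12
h = 12

12


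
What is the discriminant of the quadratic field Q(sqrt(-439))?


For K = Q(sqrt(d)) with d squarefree: disc(K) = d if d = 1 mod 4, and disc(K) = 4d if d = 2 or 3 mod 4.
Here d = -439, and d mod 4 = 1.
d = 1 mod 4 (O_K = Z[(1+sqrt(d))/2]), so disc(K) = d = -439

-439


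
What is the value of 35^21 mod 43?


p = 43 is prime and the exponent is (p-1)/2 = 21, so by Euler's criterion 35^21 = (35/43) = +1 or -1 mod 43.
Compute by square-and-multiply:
  21 = 16 + 4 + 1 (binary 10101)
  Repeated squaring mod 43: 35^1 = 35, 35^2 = 21, 35^4 = 11, 35^8 = 35, 35^16 = 21
  35^21 = 35^16 * 35^4 * 35^1 = 21 * 11 * 35 mod 43
    21 * 11 = 231 = 16 mod 43
    16 * 35 = 560 = 1 mod 43
  35^21 = 1 mod 43
Result 1: 35 is a quadratic residue mod 43.
35^21 mod 43 = 1

1


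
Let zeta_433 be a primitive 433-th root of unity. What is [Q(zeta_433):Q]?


The degree equals Euler's totient phi(433).
433 = 433
phi(433) = 432

432


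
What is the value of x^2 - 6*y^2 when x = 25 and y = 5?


x^2 - d*y^2
= 25^2 - 6*5^2
= 625 - 150
= 475

475


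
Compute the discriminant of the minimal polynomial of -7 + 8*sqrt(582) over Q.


The element -7 + 8*sqrt(582) has minimal polynomial:
x^2 + 14*x - 37199
Discriminant = (14)^2 - 4*(-37199)
= 196 + 148796
= 148992

148992


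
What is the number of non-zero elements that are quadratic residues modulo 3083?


For prime p, the number of non-zero quadratic residues is (p-1)/2.
= (3083-1)/2
= 1541

1541


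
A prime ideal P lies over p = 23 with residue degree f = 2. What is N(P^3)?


N(P^a) = p^(a*f)
= 23^(3*2)
= 23^6
= 148035889

148035889


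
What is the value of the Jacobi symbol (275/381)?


Compute (275/381) via quadratic reciprocity:
  reciprocity: (275/381) -> +(381/275)
  reduce: (106/275)
  pull out 2: (2/275) = -1  (since 275 mod 8 = 3)
  reciprocity: (53/275) -> +(275/53)
  reduce: (10/53)
  pull out 2: (2/53) = -1  (since 53 mod 8 = 5)
  reciprocity: (5/53) -> +(53/5)
  reduce: (3/5)
  reciprocity: (3/5) -> +(5/3)
  reduce: (2/3)
  pull out 2: (2/3) = -1  (since 3 mod 8 = 3)
  (1/3) = 1
Product of signs = -1

-1


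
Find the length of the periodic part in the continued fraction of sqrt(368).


Run the CF algorithm for sqrt(368).
a_0 = floor(sqrt(368)) = 19; set m_0=0, q_0=1.
Recurrence: m' = q*a - m,  q' = (d - m'^2)/q,  a' = floor((a_0 + m')/q').
  step 1: m=19, q=7, a=5
  step 2: m=16, q=16, a=2
  step 3: m=16, q=7, a=5
  step 4: m=19, q=1, a=38
a_4 = 2*a_0 = 38, so the period closes here.
sqrt(368) = [19; 5, 2, 5, 38]
Period length = 4

4


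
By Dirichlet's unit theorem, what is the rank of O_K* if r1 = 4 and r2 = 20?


By Dirichlet's unit theorem:
rank = r1 + r2 - 1
= 4 + 20 - 1
= 23

23


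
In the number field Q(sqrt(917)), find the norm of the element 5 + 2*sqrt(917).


N(a + b*sqrt(d)) = a^2 - d*b^2
= (5)^2 - (917)*(2)^2
= 25 - 3668
= -3643

-3643


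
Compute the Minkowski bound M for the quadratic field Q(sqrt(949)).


d = 949, d mod 4 = 1, so disc(K) = d = 949; |disc(K)| = 949
Real quadratic field, so n = 2, s = r2 = 0, r1 = 2
M = (n!/n^n) * (4/pi)^s * sqrt(|disc(K)|) = (2!/2^2) * (4/pi)^0 * sqrt(949)
= 0.5 * 1.000000 * 30.805844
= 15.4029

15.4029


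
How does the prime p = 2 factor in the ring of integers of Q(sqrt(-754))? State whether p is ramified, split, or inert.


K = Q(sqrt(-754)). Since d mod 4 = 2, disc(K) = -3016.
Check p | disc: -3016 mod 2 = 0.
p divides disc, so p ramifies: (p) = P^2 with e=2, f=1, g=1.
Therefore p is ramified.

ramified


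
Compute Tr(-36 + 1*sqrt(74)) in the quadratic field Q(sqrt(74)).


Tr(a + b*sqrt(d)) = (a + b*sqrt(d)) + (a - b*sqrt(d)) = 2a
= 2 * (-36)
= -72

-72


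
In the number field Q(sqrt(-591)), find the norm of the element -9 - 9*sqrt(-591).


N(a + b*sqrt(d)) = a^2 - d*b^2
= (-9)^2 - (-591)*(-9)^2
= 81 + 47871
= 47952

47952


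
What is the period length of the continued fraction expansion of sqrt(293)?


Run the CF algorithm for sqrt(293).
a_0 = floor(sqrt(293)) = 17; set m_0=0, q_0=1.
Recurrence: m' = q*a - m,  q' = (d - m'^2)/q,  a' = floor((a_0 + m')/q').
  step 1: m=17, q=4, a=8
  step 2: m=15, q=17, a=1
  step 3: m=2, q=17, a=1
  step 4: m=15, q=4, a=8
  step 5: m=17, q=1, a=34
a_5 = 2*a_0 = 34, so the period closes here.
sqrt(293) = [17; 8, 1, 1, 8, 34]
Period length = 5

5


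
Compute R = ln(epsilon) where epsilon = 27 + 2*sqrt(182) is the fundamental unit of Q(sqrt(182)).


epsilon = 27 + 2*sqrt(182)
= 53.9815
R = ln(53.9815)
= 3.9886

3.9886


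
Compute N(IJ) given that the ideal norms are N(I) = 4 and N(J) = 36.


N(IJ) = N(I) * N(J)
= 4 * 36
= 144

144


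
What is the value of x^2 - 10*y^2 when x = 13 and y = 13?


x^2 - d*y^2
= 13^2 - 10*13^2
= 169 - 1690
= -1521

-1521


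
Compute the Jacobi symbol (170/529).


Compute (170/529) via quadratic reciprocity:
  pull out 2: (2/529) = +1  (since 529 mod 8 = 1)
  reciprocity: (85/529) -> +(529/85)
  reduce: (19/85)
  reciprocity: (19/85) -> +(85/19)
  reduce: (9/19)
  reciprocity: (9/19) -> +(19/9)
  reduce: (1/9)
  (1/9) = 1
Product of signs = 1

1


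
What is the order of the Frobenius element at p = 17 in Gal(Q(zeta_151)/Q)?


The Frobenius at p in Gal(Q(zeta_n)/Q) = (Z/nZ)* is the class of p, so its order is ord_151(17), the smallest k >= 1 with 17^k = 1 mod 151.
n = 151 = 151, phi(151) = 150; the order divides phi(n).
Divisors of 150: 1, 2, 3, 5, 6, 10, 15, 25, 30, 50, 75, 150
Repeated squaring mod 151: 17^1 = 17, 17^2 = 138, 17^4 = 18, 17^8 = 22, 17^16 = 31, 17^32 = 55, 17^64 = 5, 17^128 = 25
Test divisors in increasing order:
  k=1: 17^1 = 17 mod 151
  k=2: 17^2 = 138 mod 151
  k=3: 17^3 = 138 * 17 = 81 mod 151
  k=5: 17^5 = 18 * 17 = 4 mod 151
  k=6: 17^6 = 18 * 138 = 68 mod 151
  k=10: 17^10 = 22 * 138 = 16 mod 151
  k=15: 17^15 = 22 * 18 * 138 * 17 = 64 mod 151
  k=25: 17^25 = 31 * 22 * 17 = 118 mod 151
  k=30: 17^30 = 31 * 22 * 18 * 138 = 19 mod 151
  k=50: 17^50 = 55 * 31 * 138 = 32 mod 151
  k=75: 17^75 = 5 * 22 * 138 * 17 = 1 mod 151  <- first divisor giving 1
Order = 75

75


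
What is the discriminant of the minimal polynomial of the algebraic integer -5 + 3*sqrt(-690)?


The element -5 + 3*sqrt(-690) has minimal polynomial:
x^2 + 10*x + 6235
Discriminant = (10)^2 - 4*(6235)
= 100 - 24940
= -24840

-24840


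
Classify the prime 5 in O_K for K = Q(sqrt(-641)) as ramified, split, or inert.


K = Q(sqrt(-641)). Since d mod 4 = 3, disc(K) = -2564.
Check p | disc: -2564 mod 5 = 1.
p does not divide disc. Compute Legendre symbol (d/p):
4^((5-1)/2) mod 5 = 1
(d/p) = 1, so p splits: (p) = P*P' with e=1, f=1, g=2.
Therefore p is split.

split


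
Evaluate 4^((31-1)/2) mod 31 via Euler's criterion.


p = 31 is prime and the exponent is (p-1)/2 = 15, so by Euler's criterion 4^15 = (4/31) = +1 or -1 mod 31.
Compute by square-and-multiply:
  15 = 8 + 4 + 2 + 1 (binary 1111)
  Repeated squaring mod 31: 4^1 = 4, 4^2 = 16, 4^4 = 8, 4^8 = 2
  4^15 = 4^8 * 4^4 * 4^2 * 4^1 = 2 * 8 * 16 * 4 mod 31
    2 * 8 = 16 = 16 mod 31
    16 * 16 = 256 = 8 mod 31
    8 * 4 = 32 = 1 mod 31
  4^15 = 1 mod 31
Result 1: 4 is a quadratic residue mod 31.
4^15 mod 31 = 1

1


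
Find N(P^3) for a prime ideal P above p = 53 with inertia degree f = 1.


N(P^a) = p^(a*f)
= 53^(3*1)
= 53^3
= 148877

148877


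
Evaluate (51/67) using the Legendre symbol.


p = 67 is prime, so compute (51/67) with the reciprocity algorithm (Jacobi-symbol steps: pull out 2s via (2/n), flip via reciprocity, reduce):
  reciprocity: (51/67) -> -(67/51)
  reduce: (16/51)
  pull out 2: (2/51) = -1  (since 51 mod 8 = 3)
  pull out 2: (2/51) = -1  (since 51 mod 8 = 3)
  pull out 2: (2/51) = -1  (since 51 mod 8 = 3)
  pull out 2: (2/51) = -1  (since 51 mod 8 = 3)
  (1/51) = 1
Product of signs = -1
(51/67) = -1

-1


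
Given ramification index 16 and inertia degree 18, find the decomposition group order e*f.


|D_P| = e * f
= 16 * 18
= 288

288


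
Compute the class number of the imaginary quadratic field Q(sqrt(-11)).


K = Q(sqrt(-11)). d mod 4 = 1, so D = disc(K) = d = -11
h(K) equals the number of primitive reduced positive-definite forms (a, b, c) = a*x^2 + b*x*y + c*y^2 with b^2 - 4ac = D,
where reduced means |b| <= a <= c, with b >= 0 whenever |b| = a or a = c, and primitive means gcd(a, b, c) = 1.
Reduced forces 3a^2 <= |D| = 11, so 1 <= a <= 1; b must have the parity of D, and c = (b^2 - D)/(4a) must be an integer >= a.
Enumerate a = 1..1, b in [-a, a]:
  a=1: (1, 1, 3)  [1]
Total reduced forms: 1
h = 1

1


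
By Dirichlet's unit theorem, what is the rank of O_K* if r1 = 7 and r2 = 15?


By Dirichlet's unit theorem:
rank = r1 + r2 - 1
= 7 + 15 - 1
= 21

21


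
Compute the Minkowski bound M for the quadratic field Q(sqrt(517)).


d = 517, d mod 4 = 1, so disc(K) = d = 517; |disc(K)| = 517
Real quadratic field, so n = 2, s = r2 = 0, r1 = 2
M = (n!/n^n) * (4/pi)^s * sqrt(|disc(K)|) = (2!/2^2) * (4/pi)^0 * sqrt(517)
= 0.5 * 1.000000 * 22.737634
= 11.3688

11.3688


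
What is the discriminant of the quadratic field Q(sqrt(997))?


For K = Q(sqrt(d)) with d squarefree: disc(K) = d if d = 1 mod 4, and disc(K) = 4d if d = 2 or 3 mod 4.
Here d = 997, and d mod 4 = 1.
d = 1 mod 4 (O_K = Z[(1+sqrt(d))/2]), so disc(K) = d = 997

997


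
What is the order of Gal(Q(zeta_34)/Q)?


|Gal(Q(zeta_34)/Q)| = phi(34)
= 16

16


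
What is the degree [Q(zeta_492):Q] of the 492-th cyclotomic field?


The degree equals Euler's totient phi(492).
492 = 2^2 * 3 * 41
phi(492) = 160

160


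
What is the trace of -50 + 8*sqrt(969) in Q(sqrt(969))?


Tr(a + b*sqrt(d)) = (a + b*sqrt(d)) + (a - b*sqrt(d)) = 2a
= 2 * (-50)
= -100

-100


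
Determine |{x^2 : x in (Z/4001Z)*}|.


For prime p, the number of non-zero quadratic residues is (p-1)/2.
= (4001-1)/2
= 2000

2000


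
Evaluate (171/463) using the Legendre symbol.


p = 463 is prime, so compute (171/463) with the reciprocity algorithm (Jacobi-symbol steps: pull out 2s via (2/n), flip via reciprocity, reduce):
  reciprocity: (171/463) -> -(463/171)
  reduce: (121/171)
  reciprocity: (121/171) -> +(171/121)
  reduce: (50/121)
  pull out 2: (2/121) = +1  (since 121 mod 8 = 1)
  reciprocity: (25/121) -> +(121/25)
  reduce: (21/25)
  reciprocity: (21/25) -> +(25/21)
  reduce: (4/21)
  pull out 2: (2/21) = -1  (since 21 mod 8 = 5)
  pull out 2: (2/21) = -1  (since 21 mod 8 = 5)
  (1/21) = 1
Product of signs = -1
(171/463) = -1

-1


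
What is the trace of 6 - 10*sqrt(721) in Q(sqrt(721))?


Tr(a + b*sqrt(d)) = (a + b*sqrt(d)) + (a - b*sqrt(d)) = 2a
= 2 * (6)
= 12

12


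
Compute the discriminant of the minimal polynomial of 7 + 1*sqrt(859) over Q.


The element 7 + 1*sqrt(859) has minimal polynomial:
x^2 - 14*x - 810
Discriminant = (-14)^2 - 4*(-810)
= 196 + 3240
= 3436

3436


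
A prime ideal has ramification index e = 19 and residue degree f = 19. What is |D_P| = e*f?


|D_P| = e * f
= 19 * 19
= 361

361


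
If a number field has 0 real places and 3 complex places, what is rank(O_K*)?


By Dirichlet's unit theorem:
rank = r1 + r2 - 1
= 0 + 3 - 1
= 2

2


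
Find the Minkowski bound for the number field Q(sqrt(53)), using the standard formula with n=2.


d = 53, d mod 4 = 1, so disc(K) = d = 53; |disc(K)| = 53
Real quadratic field, so n = 2, s = r2 = 0, r1 = 2
M = (n!/n^n) * (4/pi)^s * sqrt(|disc(K)|) = (2!/2^2) * (4/pi)^0 * sqrt(53)
= 0.5 * 1.000000 * 7.280110
= 3.6401

3.6401


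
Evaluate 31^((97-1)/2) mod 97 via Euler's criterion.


p = 97 is prime and the exponent is (p-1)/2 = 48, so by Euler's criterion 31^48 = (31/97) = +1 or -1 mod 97.
Compute by square-and-multiply:
  48 = 32 + 16 (binary 110000)
  Repeated squaring mod 97: 31^1 = 31, 31^2 = 88, 31^4 = 81, 31^8 = 62, 31^16 = 61, 31^32 = 35
  31^48 = 31^32 * 31^16 = 35 * 61 mod 97
    35 * 61 = 2135 = 1 mod 97
  31^48 = 1 mod 97
Result 1: 31 is a quadratic residue mod 97.
31^48 mod 97 = 1

1


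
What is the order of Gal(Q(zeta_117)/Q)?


|Gal(Q(zeta_117)/Q)| = phi(117)
= 72

72


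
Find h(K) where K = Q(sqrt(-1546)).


K = Q(sqrt(-1546)). d mod 4 = 2, so D = disc(K) = 4d = -6184
h(K) equals the number of primitive reduced positive-definite forms (a, b, c) = a*x^2 + b*x*y + c*y^2 with b^2 - 4ac = D,
where reduced means |b| <= a <= c, with b >= 0 whenever |b| = a or a = c, and primitive means gcd(a, b, c) = 1.
Reduced forces 3a^2 <= |D| = 6184, so 1 <= a <= 45; b must have the parity of D, and c = (b^2 - D)/(4a) must be an integer >= a.
Enumerate a = 1..45, b in [-a, a]:
  a=1: (1, 0, 1546)  [1]
  a=2: (2, 0, 773)  [1]
  a=3..4: none
  a=5: (5, -4, 310), (5, 4, 310)  [2]
  a=6: none
  a=7: (7, -2, 221), (7, 2, 221)  [2]
  a=8..9: none
  a=10: (10, -4, 155), (10, 4, 155)  [2]
  a=11: (11, -8, 142), (11, 8, 142)  [2]
  a=12: none
  a=13: (13, -2, 119), (13, 2, 119)  [2]
  a=14: (14, -12, 113), (14, 12, 113)  [2]
  a=15..16: none
  a=17: (17, -2, 91), (17, 2, 91)  [2]
  a=18..21: none
  a=22: (22, -8, 71), (22, 8, 71)  [2]
  a=23: (23, -16, 70), (23, 16, 70)  [2]
  a=24: none
  a=25: (25, -4, 62), (25, 4, 62)  [2]
  a=26: (26, -24, 65), (26, 24, 65)  [2]
  a=27..28: none
  a=29: (29, -14, 55), (29, 14, 55)  [2]
  a=30: none
  a=31: (31, -4, 50), (31, 4, 50)  [2]
  a=32..33: none
  a=34: (34, -32, 53), (34, 32, 53)  [2]
  a=35: (35, -26, 49), (35, -16, 46), (35, 16, 46), (35, 26, 49)  [4]
  a=36..45: none
Total reduced forms: 1 + 1 + 2 + 2 + 2 + 2 + 2 + 2 + 2 + 2 + 2 + 2 + 2 + 2 + 2 + 2 + 4 = 34
h = 34

34


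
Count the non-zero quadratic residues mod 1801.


For prime p, the number of non-zero quadratic residues is (p-1)/2.
= (1801-1)/2
= 900

900


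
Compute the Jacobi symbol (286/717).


Compute (286/717) via quadratic reciprocity:
  pull out 2: (2/717) = -1  (since 717 mod 8 = 5)
  reciprocity: (143/717) -> +(717/143)
  reduce: (2/143)
  pull out 2: (2/143) = +1  (since 143 mod 8 = 7)
  (1/143) = 1
Product of signs = -1

-1


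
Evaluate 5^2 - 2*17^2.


x^2 - d*y^2
= 5^2 - 2*17^2
= 25 - 578
= -553

-553


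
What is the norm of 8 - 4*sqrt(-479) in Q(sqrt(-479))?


N(a + b*sqrt(d)) = a^2 - d*b^2
= (8)^2 - (-479)*(-4)^2
= 64 + 7664
= 7728

7728


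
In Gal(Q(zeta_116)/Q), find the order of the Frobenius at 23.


The Frobenius at p in Gal(Q(zeta_n)/Q) = (Z/nZ)* is the class of p, so its order is ord_116(23), the smallest k >= 1 with 23^k = 1 mod 116.
n = 116 = 2^2 * 29, phi(116) = 56; the order divides phi(n).
Divisors of 56: 1, 2, 4, 7, 8, 14, 28, 56
Repeated squaring mod 116: 23^1 = 23, 23^2 = 65, 23^4 = 49, 23^8 = 81, 23^16 = 65, 23^32 = 49
Test divisors in increasing order:
  k=1: 23^1 = 23 mod 116
  k=2: 23^2 = 65 mod 116
  k=4: 23^4 = 49 mod 116
  k=7: 23^7 = 49 * 65 * 23 = 59 mod 116
  k=8: 23^8 = 81 mod 116
  k=14: 23^14 = 81 * 49 * 65 = 1 mod 116  <- first divisor giving 1
Order = 14

14


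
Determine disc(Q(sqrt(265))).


For K = Q(sqrt(d)) with d squarefree: disc(K) = d if d = 1 mod 4, and disc(K) = 4d if d = 2 or 3 mod 4.
Here d = 265, and d mod 4 = 1.
d = 1 mod 4 (O_K = Z[(1+sqrt(d))/2]), so disc(K) = d = 265

265


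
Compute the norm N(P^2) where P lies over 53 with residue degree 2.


N(P^a) = p^(a*f)
= 53^(2*2)
= 53^4
= 7890481

7890481


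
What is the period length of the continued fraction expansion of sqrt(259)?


Run the CF algorithm for sqrt(259).
a_0 = floor(sqrt(259)) = 16; set m_0=0, q_0=1.
Recurrence: m' = q*a - m,  q' = (d - m'^2)/q,  a' = floor((a_0 + m')/q').
  step 1: m=16, q=3, a=10
  step 2: m=14, q=21, a=1
  step 3: m=7, q=10, a=2
  step 4: m=13, q=9, a=3
  step 5: m=14, q=7, a=4
  step 6: m=14, q=9, a=3
  step 7: m=13, q=10, a=2
  step 8: m=7, q=21, a=1
  step 9: m=14, q=3, a=10
  step 10: m=16, q=1, a=32
a_10 = 2*a_0 = 32, so the period closes here.
sqrt(259) = [16; 10, 1, 2, 3, 4, 3, 2, 1, 10, 32]
Period length = 10

10


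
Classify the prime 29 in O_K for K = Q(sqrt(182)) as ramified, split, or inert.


K = Q(sqrt(182)). Since d mod 4 = 2, disc(K) = 728.
Check p | disc: 728 mod 29 = 3.
p does not divide disc. Compute Legendre symbol (d/p):
8^((29-1)/2) mod 29 = -1
(d/p) = -1, so p is inert: (p) stays prime with e=1, f=2, g=1.
Therefore p is inert.

inert


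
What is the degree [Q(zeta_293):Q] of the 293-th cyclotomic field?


The degree equals Euler's totient phi(293).
293 = 293
phi(293) = 292

292


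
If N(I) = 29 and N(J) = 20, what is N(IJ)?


N(IJ) = N(I) * N(J)
= 29 * 20
= 580

580


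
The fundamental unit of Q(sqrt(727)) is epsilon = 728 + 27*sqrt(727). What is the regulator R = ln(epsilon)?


epsilon = 728 + 27*sqrt(727)
= 1455.9993
R = ln(1455.9993)
= 7.2834

7.2834


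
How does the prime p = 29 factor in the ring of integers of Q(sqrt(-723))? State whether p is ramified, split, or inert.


K = Q(sqrt(-723)). Since d mod 4 = 1, disc(K) = -723.
Check p | disc: -723 mod 29 = 2.
p does not divide disc. Compute Legendre symbol (d/p):
2^((29-1)/2) mod 29 = -1
(d/p) = -1, so p is inert: (p) stays prime with e=1, f=2, g=1.
Therefore p is inert.

inert


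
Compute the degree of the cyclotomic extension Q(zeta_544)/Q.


The degree equals Euler's totient phi(544).
544 = 2^5 * 17
phi(544) = 256

256


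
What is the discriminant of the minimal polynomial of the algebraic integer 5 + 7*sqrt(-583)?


The element 5 + 7*sqrt(-583) has minimal polynomial:
x^2 - 10*x + 28592
Discriminant = (-10)^2 - 4*(28592)
= 100 - 114368
= -114268

-114268


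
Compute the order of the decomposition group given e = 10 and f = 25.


|D_P| = e * f
= 10 * 25
= 250

250


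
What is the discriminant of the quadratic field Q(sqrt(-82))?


For K = Q(sqrt(d)) with d squarefree: disc(K) = d if d = 1 mod 4, and disc(K) = 4d if d = 2 or 3 mod 4.
Here d = -82, and d mod 4 = 2.
d = 2 mod 4, not 1 (O_K = Z[sqrt(d)]), so disc(K) = 4d = 4 * (-82) = -328

-328


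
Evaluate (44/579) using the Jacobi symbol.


Compute (44/579) via quadratic reciprocity:
  pull out 2: (2/579) = -1  (since 579 mod 8 = 3)
  pull out 2: (2/579) = -1  (since 579 mod 8 = 3)
  reciprocity: (11/579) -> -(579/11)
  reduce: (7/11)
  reciprocity: (7/11) -> -(11/7)
  reduce: (4/7)
  pull out 2: (2/7) = +1  (since 7 mod 8 = 7)
  pull out 2: (2/7) = +1  (since 7 mod 8 = 7)
  (1/7) = 1
Product of signs = 1

1


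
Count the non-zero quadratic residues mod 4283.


For prime p, the number of non-zero quadratic residues is (p-1)/2.
= (4283-1)/2
= 2141

2141


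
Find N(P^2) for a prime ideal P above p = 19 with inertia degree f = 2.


N(P^a) = p^(a*f)
= 19^(2*2)
= 19^4
= 130321

130321


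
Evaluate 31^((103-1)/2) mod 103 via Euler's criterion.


p = 103 is prime and the exponent is (p-1)/2 = 51, so by Euler's criterion 31^51 = (31/103) = +1 or -1 mod 103.
Compute by square-and-multiply:
  51 = 32 + 16 + 2 + 1 (binary 110011)
  Repeated squaring mod 103: 31^1 = 31, 31^2 = 34, 31^4 = 23, 31^8 = 14, 31^16 = 93, 31^32 = 100
  31^51 = 31^32 * 31^16 * 31^2 * 31^1 = 100 * 93 * 34 * 31 mod 103
    100 * 93 = 9300 = 30 mod 103
    30 * 34 = 1020 = 93 mod 103
    93 * 31 = 2883 = 102 mod 103
  31^51 = 102 mod 103
Result 102 = p - 1 = -1 mod 103: 31 is a quadratic non-residue mod 103. As a residue in [0, p-1] the value is 102.
31^51 mod 103 = 102

102


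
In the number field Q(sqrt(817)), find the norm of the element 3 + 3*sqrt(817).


N(a + b*sqrt(d)) = a^2 - d*b^2
= (3)^2 - (817)*(3)^2
= 9 - 7353
= -7344

-7344


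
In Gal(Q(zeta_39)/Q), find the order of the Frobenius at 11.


The Frobenius at p in Gal(Q(zeta_n)/Q) = (Z/nZ)* is the class of p, so its order is ord_39(11), the smallest k >= 1 with 11^k = 1 mod 39.
n = 39 = 3 * 13, phi(39) = 24; the order divides phi(n).
Divisors of 24: 1, 2, 3, 4, 6, 8, 12, 24
Repeated squaring mod 39: 11^1 = 11, 11^2 = 4, 11^4 = 16, 11^8 = 22, 11^16 = 16
Test divisors in increasing order:
  k=1: 11^1 = 11 mod 39
  k=2: 11^2 = 4 mod 39
  k=3: 11^3 = 4 * 11 = 5 mod 39
  k=4: 11^4 = 16 mod 39
  k=6: 11^6 = 16 * 4 = 25 mod 39
  k=8: 11^8 = 22 mod 39
  k=12: 11^12 = 22 * 16 = 1 mod 39  <- first divisor giving 1
Order = 12

12


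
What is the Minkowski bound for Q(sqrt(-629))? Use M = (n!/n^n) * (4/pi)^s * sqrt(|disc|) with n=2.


d = -629, d mod 4 = 3, so disc(K) = 4d = -2516; |disc(K)| = 2516
Imaginary quadratic field, so n = 2, s = r2 = 1, r1 = 0
M = (n!/n^n) * (4/pi)^s * sqrt(|disc(K)|) = (2!/2^2) * (4/pi)^1 * sqrt(2516)
= 0.5 * 1.273240 * 50.159745
= 31.9327

31.9327


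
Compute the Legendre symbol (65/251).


p = 251 is prime, so compute (65/251) with the reciprocity algorithm (Jacobi-symbol steps: pull out 2s via (2/n), flip via reciprocity, reduce):
  reciprocity: (65/251) -> +(251/65)
  reduce: (56/65)
  pull out 2: (2/65) = +1  (since 65 mod 8 = 1)
  pull out 2: (2/65) = +1  (since 65 mod 8 = 1)
  pull out 2: (2/65) = +1  (since 65 mod 8 = 1)
  reciprocity: (7/65) -> +(65/7)
  reduce: (2/7)
  pull out 2: (2/7) = +1  (since 7 mod 8 = 7)
  (1/7) = 1
Product of signs = 1
(65/251) = 1

1


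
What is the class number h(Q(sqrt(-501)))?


K = Q(sqrt(-501)). d mod 4 = 3, so D = disc(K) = 4d = -2004
h(K) equals the number of primitive reduced positive-definite forms (a, b, c) = a*x^2 + b*x*y + c*y^2 with b^2 - 4ac = D,
where reduced means |b| <= a <= c, with b >= 0 whenever |b| = a or a = c, and primitive means gcd(a, b, c) = 1.
Reduced forces 3a^2 <= |D| = 2004, so 1 <= a <= 25; b must have the parity of D, and c = (b^2 - D)/(4a) must be an integer >= a.
Enumerate a = 1..25, b in [-a, a]:
  a=1: (1, 0, 501)  [1]
  a=2: (2, 2, 251)  [1]
  a=3: (3, 0, 167)  [1]
  a=4: none
  a=5: (5, -4, 101), (5, 4, 101)  [2]
  a=6: (6, 6, 85)  [1]
  a=7..9: none
  a=10: (10, -6, 51), (10, 6, 51)  [2]
  a=11: (11, -8, 47), (11, 8, 47)  [2]
  a=12..14: none
  a=15: (15, -6, 34), (15, 6, 34)  [2]
  a=16: none
  a=17: (17, -6, 30), (17, 6, 30)  [2]
  a=18..21: none
  a=22: (22, -14, 25), (22, 14, 25)  [2]
  a=23..25: none
Total reduced forms: 1 + 1 + 1 + 2 + 1 + 2 + 2 + 2 + 2 + 2 = 16
h = 16

16


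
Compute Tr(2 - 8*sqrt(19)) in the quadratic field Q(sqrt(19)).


Tr(a + b*sqrt(d)) = (a + b*sqrt(d)) + (a - b*sqrt(d)) = 2a
= 2 * (2)
= 4

4


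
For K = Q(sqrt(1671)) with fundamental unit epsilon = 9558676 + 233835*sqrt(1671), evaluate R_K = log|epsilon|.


epsilon = 9558676 + 233835*sqrt(1671)
= 1.9117e+07
R = ln(1.9117e+07)
= 16.7661

16.7661


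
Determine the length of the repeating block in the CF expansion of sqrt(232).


Run the CF algorithm for sqrt(232).
a_0 = floor(sqrt(232)) = 15; set m_0=0, q_0=1.
Recurrence: m' = q*a - m,  q' = (d - m'^2)/q,  a' = floor((a_0 + m')/q').
  step 1: m=15, q=7, a=4
  step 2: m=13, q=9, a=3
  step 3: m=14, q=4, a=7
  step 4: m=14, q=9, a=3
  step 5: m=13, q=7, a=4
  step 6: m=15, q=1, a=30
a_6 = 2*a_0 = 30, so the period closes here.
sqrt(232) = [15; 4, 3, 7, 3, 4, 30]
Period length = 6

6


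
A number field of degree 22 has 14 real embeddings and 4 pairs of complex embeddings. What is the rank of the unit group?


By Dirichlet's unit theorem:
rank = r1 + r2 - 1
= 14 + 4 - 1
= 17

17


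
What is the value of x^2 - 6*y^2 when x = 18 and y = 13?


x^2 - d*y^2
= 18^2 - 6*13^2
= 324 - 1014
= -690

-690


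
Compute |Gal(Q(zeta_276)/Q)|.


|Gal(Q(zeta_276)/Q)| = phi(276)
= 88

88


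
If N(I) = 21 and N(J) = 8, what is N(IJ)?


N(IJ) = N(I) * N(J)
= 21 * 8
= 168

168


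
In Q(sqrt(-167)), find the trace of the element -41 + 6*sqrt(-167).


Tr(a + b*sqrt(d)) = (a + b*sqrt(d)) + (a - b*sqrt(d)) = 2a
= 2 * (-41)
= -82

-82


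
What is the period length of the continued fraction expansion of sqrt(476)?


Run the CF algorithm for sqrt(476).
a_0 = floor(sqrt(476)) = 21; set m_0=0, q_0=1.
Recurrence: m' = q*a - m,  q' = (d - m'^2)/q,  a' = floor((a_0 + m')/q').
  step 1: m=21, q=35, a=1
  step 2: m=14, q=8, a=4
  step 3: m=18, q=19, a=2
  step 4: m=20, q=4, a=10
  step 5: m=20, q=19, a=2
  step 6: m=18, q=8, a=4
  step 7: m=14, q=35, a=1
  step 8: m=21, q=1, a=42
a_8 = 2*a_0 = 42, so the period closes here.
sqrt(476) = [21; 1, 4, 2, 10, 2, 4, 1, 42]
Period length = 8

8


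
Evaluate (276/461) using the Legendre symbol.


p = 461 is prime, so compute (276/461) with the reciprocity algorithm (Jacobi-symbol steps: pull out 2s via (2/n), flip via reciprocity, reduce):
  pull out 2: (2/461) = -1  (since 461 mod 8 = 5)
  pull out 2: (2/461) = -1  (since 461 mod 8 = 5)
  reciprocity: (69/461) -> +(461/69)
  reduce: (47/69)
  reciprocity: (47/69) -> +(69/47)
  reduce: (22/47)
  pull out 2: (2/47) = +1  (since 47 mod 8 = 7)
  reciprocity: (11/47) -> -(47/11)
  reduce: (3/11)
  reciprocity: (3/11) -> -(11/3)
  reduce: (2/3)
  pull out 2: (2/3) = -1  (since 3 mod 8 = 3)
  (1/3) = 1
Product of signs = -1
(276/461) = -1

-1


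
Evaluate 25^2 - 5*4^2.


x^2 - d*y^2
= 25^2 - 5*4^2
= 625 - 80
= 545

545


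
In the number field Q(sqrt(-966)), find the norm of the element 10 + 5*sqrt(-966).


N(a + b*sqrt(d)) = a^2 - d*b^2
= (10)^2 - (-966)*(5)^2
= 100 + 24150
= 24250

24250


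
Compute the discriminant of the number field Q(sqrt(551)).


For K = Q(sqrt(d)) with d squarefree: disc(K) = d if d = 1 mod 4, and disc(K) = 4d if d = 2 or 3 mod 4.
Here d = 551, and d mod 4 = 3.
d = 3 mod 4, not 1 (O_K = Z[sqrt(d)]), so disc(K) = 4d = 4 * (551) = 2204

2204


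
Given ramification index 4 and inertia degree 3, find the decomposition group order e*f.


|D_P| = e * f
= 4 * 3
= 12

12


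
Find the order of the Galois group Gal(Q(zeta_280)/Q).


|Gal(Q(zeta_280)/Q)| = phi(280)
= 96

96


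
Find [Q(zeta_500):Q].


The degree equals Euler's totient phi(500).
500 = 2^2 * 5^3
phi(500) = 200

200


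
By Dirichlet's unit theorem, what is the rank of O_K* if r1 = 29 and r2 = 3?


By Dirichlet's unit theorem:
rank = r1 + r2 - 1
= 29 + 3 - 1
= 31

31


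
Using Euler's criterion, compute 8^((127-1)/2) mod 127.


p = 127 is prime and the exponent is (p-1)/2 = 63, so by Euler's criterion 8^63 = (8/127) = +1 or -1 mod 127.
Compute by square-and-multiply:
  63 = 32 + 16 + 8 + 4 + 2 + 1 (binary 111111)
  Repeated squaring mod 127: 8^1 = 8, 8^2 = 64, 8^4 = 32, 8^8 = 8, 8^16 = 64, 8^32 = 32
  8^63 = 8^32 * 8^16 * 8^8 * 8^4 * 8^2 * 8^1 = 32 * 64 * 8 * 32 * 64 * 8 mod 127
    32 * 64 = 2048 = 16 mod 127
    16 * 8 = 128 = 1 mod 127
    1 * 32 = 32 = 32 mod 127
    32 * 64 = 2048 = 16 mod 127
    16 * 8 = 128 = 1 mod 127
  8^63 = 1 mod 127
Result 1: 8 is a quadratic residue mod 127.
8^63 mod 127 = 1

1
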